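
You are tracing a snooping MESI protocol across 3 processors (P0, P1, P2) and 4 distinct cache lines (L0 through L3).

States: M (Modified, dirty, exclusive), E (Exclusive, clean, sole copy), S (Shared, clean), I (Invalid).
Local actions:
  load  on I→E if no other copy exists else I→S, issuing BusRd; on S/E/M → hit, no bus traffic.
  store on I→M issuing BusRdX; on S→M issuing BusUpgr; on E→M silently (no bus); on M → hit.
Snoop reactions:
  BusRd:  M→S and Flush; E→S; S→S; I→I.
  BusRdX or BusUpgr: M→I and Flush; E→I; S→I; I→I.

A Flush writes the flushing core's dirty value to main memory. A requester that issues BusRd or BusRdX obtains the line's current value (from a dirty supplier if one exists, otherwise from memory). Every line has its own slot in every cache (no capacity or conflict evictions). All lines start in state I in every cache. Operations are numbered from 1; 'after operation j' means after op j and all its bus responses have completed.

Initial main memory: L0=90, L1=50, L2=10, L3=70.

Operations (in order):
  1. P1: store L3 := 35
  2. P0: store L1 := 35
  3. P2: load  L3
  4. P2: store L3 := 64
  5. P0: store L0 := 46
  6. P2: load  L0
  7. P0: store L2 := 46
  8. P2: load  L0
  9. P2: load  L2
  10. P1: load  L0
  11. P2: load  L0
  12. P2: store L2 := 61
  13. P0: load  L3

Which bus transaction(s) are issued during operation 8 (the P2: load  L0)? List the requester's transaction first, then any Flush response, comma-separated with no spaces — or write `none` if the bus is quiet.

bus = none

step 1: P1: store L3 := 35  ⟶  IMI  (L3)  txn=BusRdX  M[L3]=70
step 2: P0: store L1 := 35  ⟶  MII  (L1)  txn=BusRdX  M[L1]=50
step 3: P2: load  L3  ⟶  ISS  (L3)  txn=BusRd+Flush  M[L3]=35
step 4: P2: store L3 := 64  ⟶  IIM  (L3)  txn=BusUpgr  M[L3]=35
step 5: P0: store L0 := 46  ⟶  MII  (L0)  txn=BusRdX  M[L0]=90
step 6: P2: load  L0  ⟶  SIS  (L0)  txn=BusRd+Flush  M[L0]=46
step 7: P0: store L2 := 46  ⟶  MII  (L2)  txn=BusRdX  M[L2]=10
step 8: P2: load  L0  ⟶  SIS  (L0)  txn=∅  M[L0]=46
step 9: P2: load  L2  ⟶  SIS  (L2)  txn=BusRd+Flush  M[L2]=46
step 10: P1: load  L0  ⟶  SSS  (L0)  txn=BusRd  M[L0]=46
step 11: P2: load  L0  ⟶  SSS  (L0)  txn=∅  M[L0]=46
step 12: P2: store L2 := 61  ⟶  IIM  (L2)  txn=BusUpgr  M[L2]=46
step 13: P0: load  L3  ⟶  SIS  (L3)  txn=BusRd+Flush  M[L3]=64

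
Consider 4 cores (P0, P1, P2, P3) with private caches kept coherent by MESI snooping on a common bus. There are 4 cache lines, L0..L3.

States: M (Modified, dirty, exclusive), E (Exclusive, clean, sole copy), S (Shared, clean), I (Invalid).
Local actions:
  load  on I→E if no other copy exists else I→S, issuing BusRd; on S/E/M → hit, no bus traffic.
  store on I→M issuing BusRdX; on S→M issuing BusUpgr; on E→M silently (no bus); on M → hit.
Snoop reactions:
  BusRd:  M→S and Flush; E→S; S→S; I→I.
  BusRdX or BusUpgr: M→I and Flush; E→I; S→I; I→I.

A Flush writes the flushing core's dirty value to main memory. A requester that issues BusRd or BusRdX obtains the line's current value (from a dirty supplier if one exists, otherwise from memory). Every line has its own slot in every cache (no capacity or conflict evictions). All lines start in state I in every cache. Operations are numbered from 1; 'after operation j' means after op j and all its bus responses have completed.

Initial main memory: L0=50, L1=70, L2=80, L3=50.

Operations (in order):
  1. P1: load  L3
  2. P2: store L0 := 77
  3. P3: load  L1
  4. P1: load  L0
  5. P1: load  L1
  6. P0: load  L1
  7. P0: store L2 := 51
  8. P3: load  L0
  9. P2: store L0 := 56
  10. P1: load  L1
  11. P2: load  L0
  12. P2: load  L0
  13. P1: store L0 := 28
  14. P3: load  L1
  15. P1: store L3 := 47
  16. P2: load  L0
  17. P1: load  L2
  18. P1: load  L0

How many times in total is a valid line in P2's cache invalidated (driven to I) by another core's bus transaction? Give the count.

invalidations = 1

[1] P1: load  L3 | P0:I, P1:E(50), P2:I, P3:I | bus: BusRd
[2] P2: store L0 := 77 | P0:I, P1:I, P2:M(77), P3:I | bus: BusRdX
[3] P3: load  L1 | P0:I, P1:I, P2:I, P3:E(70) | bus: BusRd
[4] P1: load  L0 | P0:I, P1:S(77), P2:S(77), P3:I | bus: BusRd,Flush
[5] P1: load  L1 | P0:I, P1:S(70), P2:I, P3:S(70) | bus: BusRd
[6] P0: load  L1 | P0:S(70), P1:S(70), P2:I, P3:S(70) | bus: BusRd
[7] P0: store L2 := 51 | P0:M(51), P1:I, P2:I, P3:I | bus: BusRdX
[8] P3: load  L0 | P0:I, P1:S(77), P2:S(77), P3:S(77) | bus: BusRd
[9] P2: store L0 := 56 | P0:I, P1:I, P2:M(56), P3:I | bus: BusUpgr
[10] P1: load  L1 | P0:S(70), P1:S(70), P2:I, P3:S(70) | bus: none
[11] P2: load  L0 | P0:I, P1:I, P2:M(56), P3:I | bus: none
[12] P2: load  L0 | P0:I, P1:I, P2:M(56), P3:I | bus: none
[13] P1: store L0 := 28 | P0:I, P1:M(28), P2:I, P3:I | bus: BusRdX,Flush
[14] P3: load  L1 | P0:S(70), P1:S(70), P2:I, P3:S(70) | bus: none
[15] P1: store L3 := 47 | P0:I, P1:M(47), P2:I, P3:I | bus: none
[16] P2: load  L0 | P0:I, P1:S(28), P2:S(28), P3:I | bus: BusRd,Flush
[17] P1: load  L2 | P0:S(51), P1:S(51), P2:I, P3:I | bus: BusRd,Flush
[18] P1: load  L0 | P0:I, P1:S(28), P2:S(28), P3:I | bus: none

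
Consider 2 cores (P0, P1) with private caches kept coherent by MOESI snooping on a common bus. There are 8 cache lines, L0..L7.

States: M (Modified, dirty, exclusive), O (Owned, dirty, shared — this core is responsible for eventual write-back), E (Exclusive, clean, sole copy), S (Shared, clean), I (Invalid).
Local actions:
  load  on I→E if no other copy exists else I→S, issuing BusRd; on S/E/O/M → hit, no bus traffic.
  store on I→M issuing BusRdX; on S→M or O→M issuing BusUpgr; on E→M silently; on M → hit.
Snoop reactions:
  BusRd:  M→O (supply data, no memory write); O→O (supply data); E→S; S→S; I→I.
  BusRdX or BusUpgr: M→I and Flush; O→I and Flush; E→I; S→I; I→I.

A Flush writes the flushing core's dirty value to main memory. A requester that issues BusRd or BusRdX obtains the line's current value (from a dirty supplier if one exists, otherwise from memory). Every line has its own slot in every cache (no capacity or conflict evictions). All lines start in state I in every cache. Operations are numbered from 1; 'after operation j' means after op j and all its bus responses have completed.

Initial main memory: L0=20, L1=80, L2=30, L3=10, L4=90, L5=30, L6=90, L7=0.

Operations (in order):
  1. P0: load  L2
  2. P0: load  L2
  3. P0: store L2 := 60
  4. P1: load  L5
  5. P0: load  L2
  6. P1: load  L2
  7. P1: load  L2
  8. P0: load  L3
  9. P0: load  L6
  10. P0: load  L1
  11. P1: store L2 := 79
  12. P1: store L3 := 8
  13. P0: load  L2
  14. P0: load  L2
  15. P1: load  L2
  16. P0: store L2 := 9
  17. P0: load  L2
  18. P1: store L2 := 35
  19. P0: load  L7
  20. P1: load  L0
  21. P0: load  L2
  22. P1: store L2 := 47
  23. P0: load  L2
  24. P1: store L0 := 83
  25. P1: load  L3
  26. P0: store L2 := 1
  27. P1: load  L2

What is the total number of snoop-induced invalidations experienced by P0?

invalidations = 4

1. P0: load  L2  bus=[BusRd]  L2: P0=E P1=I  mem[L2]=30
2. P0: load  L2  bus=[-]  L2: P0=E P1=I  mem[L2]=30
3. P0: store L2 := 60  bus=[-]  L2: P0=M P1=I  mem[L2]=30
4. P1: load  L5  bus=[BusRd]  L5: P0=I P1=E  mem[L5]=30
5. P0: load  L2  bus=[-]  L2: P0=M P1=I  mem[L2]=30
6. P1: load  L2  bus=[BusRd]  L2: P0=O P1=S  mem[L2]=30
7. P1: load  L2  bus=[-]  L2: P0=O P1=S  mem[L2]=30
8. P0: load  L3  bus=[BusRd]  L3: P0=E P1=I  mem[L3]=10
9. P0: load  L6  bus=[BusRd]  L6: P0=E P1=I  mem[L6]=90
10. P0: load  L1  bus=[BusRd]  L1: P0=E P1=I  mem[L1]=80
11. P1: store L2 := 79  bus=[BusUpgr,Flush]  L2: P0=I P1=M  mem[L2]=60
12. P1: store L3 := 8  bus=[BusRdX]  L3: P0=I P1=M  mem[L3]=10
13. P0: load  L2  bus=[BusRd]  L2: P0=S P1=O  mem[L2]=60
14. P0: load  L2  bus=[-]  L2: P0=S P1=O  mem[L2]=60
15. P1: load  L2  bus=[-]  L2: P0=S P1=O  mem[L2]=60
16. P0: store L2 := 9  bus=[BusUpgr,Flush]  L2: P0=M P1=I  mem[L2]=79
17. P0: load  L2  bus=[-]  L2: P0=M P1=I  mem[L2]=79
18. P1: store L2 := 35  bus=[BusRdX,Flush]  L2: P0=I P1=M  mem[L2]=9
19. P0: load  L7  bus=[BusRd]  L7: P0=E P1=I  mem[L7]=0
20. P1: load  L0  bus=[BusRd]  L0: P0=I P1=E  mem[L0]=20
21. P0: load  L2  bus=[BusRd]  L2: P0=S P1=O  mem[L2]=9
22. P1: store L2 := 47  bus=[BusUpgr]  L2: P0=I P1=M  mem[L2]=9
23. P0: load  L2  bus=[BusRd]  L2: P0=S P1=O  mem[L2]=9
24. P1: store L0 := 83  bus=[-]  L0: P0=I P1=M  mem[L0]=20
25. P1: load  L3  bus=[-]  L3: P0=I P1=M  mem[L3]=10
26. P0: store L2 := 1  bus=[BusUpgr,Flush]  L2: P0=M P1=I  mem[L2]=47
27. P1: load  L2  bus=[BusRd]  L2: P0=O P1=S  mem[L2]=47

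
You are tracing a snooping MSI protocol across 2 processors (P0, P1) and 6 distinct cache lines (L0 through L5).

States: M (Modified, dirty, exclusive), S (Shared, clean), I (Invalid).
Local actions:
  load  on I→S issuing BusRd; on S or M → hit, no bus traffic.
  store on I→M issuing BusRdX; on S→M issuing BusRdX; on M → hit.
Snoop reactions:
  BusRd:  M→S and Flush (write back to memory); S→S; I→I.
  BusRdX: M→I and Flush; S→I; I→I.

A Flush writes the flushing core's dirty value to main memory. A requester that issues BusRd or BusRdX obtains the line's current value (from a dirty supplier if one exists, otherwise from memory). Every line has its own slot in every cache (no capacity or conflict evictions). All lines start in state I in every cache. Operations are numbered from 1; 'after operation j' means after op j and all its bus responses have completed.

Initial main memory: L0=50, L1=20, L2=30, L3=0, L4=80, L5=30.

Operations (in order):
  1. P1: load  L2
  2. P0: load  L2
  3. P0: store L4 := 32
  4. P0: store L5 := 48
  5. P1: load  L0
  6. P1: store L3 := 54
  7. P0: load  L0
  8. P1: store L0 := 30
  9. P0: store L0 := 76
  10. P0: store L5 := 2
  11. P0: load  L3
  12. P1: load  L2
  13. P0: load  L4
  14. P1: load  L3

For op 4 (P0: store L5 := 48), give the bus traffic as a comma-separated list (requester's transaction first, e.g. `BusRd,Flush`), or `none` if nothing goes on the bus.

bus = BusRdX

1. P1: load  L2  bus=[BusRd]  L2: P0=I P1=S  mem[L2]=30
2. P0: load  L2  bus=[BusRd]  L2: P0=S P1=S  mem[L2]=30
3. P0: store L4 := 32  bus=[BusRdX]  L4: P0=M P1=I  mem[L4]=80
4. P0: store L5 := 48  bus=[BusRdX]  L5: P0=M P1=I  mem[L5]=30
5. P1: load  L0  bus=[BusRd]  L0: P0=I P1=S  mem[L0]=50
6. P1: store L3 := 54  bus=[BusRdX]  L3: P0=I P1=M  mem[L3]=0
7. P0: load  L0  bus=[BusRd]  L0: P0=S P1=S  mem[L0]=50
8. P1: store L0 := 30  bus=[BusRdX]  L0: P0=I P1=M  mem[L0]=50
9. P0: store L0 := 76  bus=[BusRdX,Flush]  L0: P0=M P1=I  mem[L0]=30
10. P0: store L5 := 2  bus=[-]  L5: P0=M P1=I  mem[L5]=30
11. P0: load  L3  bus=[BusRd,Flush]  L3: P0=S P1=S  mem[L3]=54
12. P1: load  L2  bus=[-]  L2: P0=S P1=S  mem[L2]=30
13. P0: load  L4  bus=[-]  L4: P0=M P1=I  mem[L4]=80
14. P1: load  L3  bus=[-]  L3: P0=S P1=S  mem[L3]=54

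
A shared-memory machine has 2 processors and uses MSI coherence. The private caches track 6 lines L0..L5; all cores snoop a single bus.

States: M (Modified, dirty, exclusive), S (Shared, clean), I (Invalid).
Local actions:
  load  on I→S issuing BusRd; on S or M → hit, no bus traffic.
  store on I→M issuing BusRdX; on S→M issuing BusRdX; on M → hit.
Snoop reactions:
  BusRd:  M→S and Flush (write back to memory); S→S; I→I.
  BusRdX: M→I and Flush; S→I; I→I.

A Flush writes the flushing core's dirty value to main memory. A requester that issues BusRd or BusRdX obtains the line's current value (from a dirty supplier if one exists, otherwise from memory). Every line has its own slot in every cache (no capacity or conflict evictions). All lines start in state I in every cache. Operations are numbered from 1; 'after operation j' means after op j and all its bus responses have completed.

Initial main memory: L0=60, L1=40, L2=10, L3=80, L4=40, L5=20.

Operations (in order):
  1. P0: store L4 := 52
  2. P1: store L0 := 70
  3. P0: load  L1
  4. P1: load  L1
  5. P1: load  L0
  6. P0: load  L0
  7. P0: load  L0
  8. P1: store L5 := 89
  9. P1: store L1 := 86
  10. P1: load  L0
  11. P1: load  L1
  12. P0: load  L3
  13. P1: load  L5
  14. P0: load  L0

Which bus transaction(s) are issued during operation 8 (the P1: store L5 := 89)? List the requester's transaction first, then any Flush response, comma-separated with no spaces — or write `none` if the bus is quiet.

[1] P0: store L4 := 52 | P0:M(52), P1:I | bus: BusRdX
[2] P1: store L0 := 70 | P0:I, P1:M(70) | bus: BusRdX
[3] P0: load  L1 | P0:S(40), P1:I | bus: BusRd
[4] P1: load  L1 | P0:S(40), P1:S(40) | bus: BusRd
[5] P1: load  L0 | P0:I, P1:M(70) | bus: none
[6] P0: load  L0 | P0:S(70), P1:S(70) | bus: BusRd,Flush
[7] P0: load  L0 | P0:S(70), P1:S(70) | bus: none
[8] P1: store L5 := 89 | P0:I, P1:M(89) | bus: BusRdX
[9] P1: store L1 := 86 | P0:I, P1:M(86) | bus: BusRdX
[10] P1: load  L0 | P0:S(70), P1:S(70) | bus: none
[11] P1: load  L1 | P0:I, P1:M(86) | bus: none
[12] P0: load  L3 | P0:S(80), P1:I | bus: BusRd
[13] P1: load  L5 | P0:I, P1:M(89) | bus: none
[14] P0: load  L0 | P0:S(70), P1:S(70) | bus: none

bus = BusRdX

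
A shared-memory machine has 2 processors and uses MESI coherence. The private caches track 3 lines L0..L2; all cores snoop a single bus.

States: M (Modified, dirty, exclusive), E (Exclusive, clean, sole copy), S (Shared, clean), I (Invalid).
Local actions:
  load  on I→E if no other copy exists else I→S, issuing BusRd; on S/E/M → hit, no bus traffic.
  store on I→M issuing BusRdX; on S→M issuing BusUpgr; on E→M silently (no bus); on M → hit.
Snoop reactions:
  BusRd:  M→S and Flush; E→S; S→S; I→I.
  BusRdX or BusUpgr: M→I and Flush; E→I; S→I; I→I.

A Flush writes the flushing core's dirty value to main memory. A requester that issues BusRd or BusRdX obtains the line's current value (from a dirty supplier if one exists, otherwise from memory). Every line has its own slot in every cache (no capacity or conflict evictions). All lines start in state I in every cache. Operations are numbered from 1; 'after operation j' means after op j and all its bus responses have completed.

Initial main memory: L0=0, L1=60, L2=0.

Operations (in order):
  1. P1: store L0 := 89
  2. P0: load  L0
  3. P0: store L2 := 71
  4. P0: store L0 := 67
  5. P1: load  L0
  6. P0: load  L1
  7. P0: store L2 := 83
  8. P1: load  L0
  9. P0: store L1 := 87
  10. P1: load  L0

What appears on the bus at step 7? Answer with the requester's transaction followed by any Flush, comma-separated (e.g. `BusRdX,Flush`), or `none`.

  op1 P1: store L0 := 89 → I/M on L0; bus BusRdX; mem=0
  op2 P0: load  L0 → S/S on L0; bus BusRd Flush; mem=89
  op3 P0: store L2 := 71 → M/I on L2; bus BusRdX; mem=0
  op4 P0: store L0 := 67 → M/I on L0; bus BusUpgr; mem=89
  op5 P1: load  L0 → S/S on L0; bus BusRd Flush; mem=67
  op6 P0: load  L1 → E/I on L1; bus BusRd; mem=60
  op7 P0: store L2 := 83 → M/I on L2; bus (none); mem=0
  op8 P1: load  L0 → S/S on L0; bus (none); mem=67
  op9 P0: store L1 := 87 → M/I on L1; bus (none); mem=60
  op10 P1: load  L0 → S/S on L0; bus (none); mem=67

bus = none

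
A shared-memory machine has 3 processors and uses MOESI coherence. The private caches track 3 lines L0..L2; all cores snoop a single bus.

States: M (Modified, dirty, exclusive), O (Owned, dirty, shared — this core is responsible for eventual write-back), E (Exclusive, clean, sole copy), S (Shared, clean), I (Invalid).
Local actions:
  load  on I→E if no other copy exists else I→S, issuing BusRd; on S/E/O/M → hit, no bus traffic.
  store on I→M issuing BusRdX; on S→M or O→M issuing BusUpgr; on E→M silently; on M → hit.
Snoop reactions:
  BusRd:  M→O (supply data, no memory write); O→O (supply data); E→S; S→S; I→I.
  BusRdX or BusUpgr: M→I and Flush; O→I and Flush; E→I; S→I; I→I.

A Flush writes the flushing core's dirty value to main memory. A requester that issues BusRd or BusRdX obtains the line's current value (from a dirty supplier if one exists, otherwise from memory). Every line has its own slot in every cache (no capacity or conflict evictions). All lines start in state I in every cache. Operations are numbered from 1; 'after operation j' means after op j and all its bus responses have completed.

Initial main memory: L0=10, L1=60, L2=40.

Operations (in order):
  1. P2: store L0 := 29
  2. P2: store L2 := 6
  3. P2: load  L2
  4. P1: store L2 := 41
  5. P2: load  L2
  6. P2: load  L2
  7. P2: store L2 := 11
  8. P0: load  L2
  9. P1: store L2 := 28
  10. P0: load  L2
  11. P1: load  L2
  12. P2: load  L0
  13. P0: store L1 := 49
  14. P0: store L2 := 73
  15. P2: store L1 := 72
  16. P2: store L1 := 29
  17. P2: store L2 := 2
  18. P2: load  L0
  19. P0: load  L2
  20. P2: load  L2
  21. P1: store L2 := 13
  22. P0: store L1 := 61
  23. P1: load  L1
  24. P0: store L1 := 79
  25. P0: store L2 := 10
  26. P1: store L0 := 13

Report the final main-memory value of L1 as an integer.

memory[L1] = 29

1. P2: store L0 := 29  bus=[BusRdX]  L0: P0=I P1=I P2=M  mem[L0]=10
2. P2: store L2 := 6  bus=[BusRdX]  L2: P0=I P1=I P2=M  mem[L2]=40
3. P2: load  L2  bus=[-]  L2: P0=I P1=I P2=M  mem[L2]=40
4. P1: store L2 := 41  bus=[BusRdX,Flush]  L2: P0=I P1=M P2=I  mem[L2]=6
5. P2: load  L2  bus=[BusRd]  L2: P0=I P1=O P2=S  mem[L2]=6
6. P2: load  L2  bus=[-]  L2: P0=I P1=O P2=S  mem[L2]=6
7. P2: store L2 := 11  bus=[BusUpgr,Flush]  L2: P0=I P1=I P2=M  mem[L2]=41
8. P0: load  L2  bus=[BusRd]  L2: P0=S P1=I P2=O  mem[L2]=41
9. P1: store L2 := 28  bus=[BusRdX,Flush]  L2: P0=I P1=M P2=I  mem[L2]=11
10. P0: load  L2  bus=[BusRd]  L2: P0=S P1=O P2=I  mem[L2]=11
11. P1: load  L2  bus=[-]  L2: P0=S P1=O P2=I  mem[L2]=11
12. P2: load  L0  bus=[-]  L0: P0=I P1=I P2=M  mem[L0]=10
13. P0: store L1 := 49  bus=[BusRdX]  L1: P0=M P1=I P2=I  mem[L1]=60
14. P0: store L2 := 73  bus=[BusUpgr,Flush]  L2: P0=M P1=I P2=I  mem[L2]=28
15. P2: store L1 := 72  bus=[BusRdX,Flush]  L1: P0=I P1=I P2=M  mem[L1]=49
16. P2: store L1 := 29  bus=[-]  L1: P0=I P1=I P2=M  mem[L1]=49
17. P2: store L2 := 2  bus=[BusRdX,Flush]  L2: P0=I P1=I P2=M  mem[L2]=73
18. P2: load  L0  bus=[-]  L0: P0=I P1=I P2=M  mem[L0]=10
19. P0: load  L2  bus=[BusRd]  L2: P0=S P1=I P2=O  mem[L2]=73
20. P2: load  L2  bus=[-]  L2: P0=S P1=I P2=O  mem[L2]=73
21. P1: store L2 := 13  bus=[BusRdX,Flush]  L2: P0=I P1=M P2=I  mem[L2]=2
22. P0: store L1 := 61  bus=[BusRdX,Flush]  L1: P0=M P1=I P2=I  mem[L1]=29
23. P1: load  L1  bus=[BusRd]  L1: P0=O P1=S P2=I  mem[L1]=29
24. P0: store L1 := 79  bus=[BusUpgr]  L1: P0=M P1=I P2=I  mem[L1]=29
25. P0: store L2 := 10  bus=[BusRdX,Flush]  L2: P0=M P1=I P2=I  mem[L2]=13
26. P1: store L0 := 13  bus=[BusRdX,Flush]  L0: P0=I P1=M P2=I  mem[L0]=29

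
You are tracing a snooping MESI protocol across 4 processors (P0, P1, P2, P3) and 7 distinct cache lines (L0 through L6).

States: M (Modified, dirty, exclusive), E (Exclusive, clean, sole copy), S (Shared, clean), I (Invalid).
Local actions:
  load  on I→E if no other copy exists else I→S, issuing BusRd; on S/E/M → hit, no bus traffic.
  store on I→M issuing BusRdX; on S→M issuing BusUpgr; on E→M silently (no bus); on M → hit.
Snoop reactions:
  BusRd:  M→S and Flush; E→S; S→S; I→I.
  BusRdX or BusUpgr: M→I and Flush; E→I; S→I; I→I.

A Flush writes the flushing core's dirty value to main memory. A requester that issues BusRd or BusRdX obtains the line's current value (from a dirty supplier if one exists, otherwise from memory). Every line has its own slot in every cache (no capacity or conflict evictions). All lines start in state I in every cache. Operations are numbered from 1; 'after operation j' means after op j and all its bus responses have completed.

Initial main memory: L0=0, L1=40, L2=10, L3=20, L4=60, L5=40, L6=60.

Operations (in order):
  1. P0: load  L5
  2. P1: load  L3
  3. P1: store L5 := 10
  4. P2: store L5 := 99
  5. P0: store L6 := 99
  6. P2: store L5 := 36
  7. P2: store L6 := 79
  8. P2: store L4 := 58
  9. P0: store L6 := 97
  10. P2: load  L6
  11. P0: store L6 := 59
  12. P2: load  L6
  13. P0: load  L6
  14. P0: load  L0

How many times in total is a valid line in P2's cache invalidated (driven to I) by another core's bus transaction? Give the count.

invalidations = 2

1. P0: load  L5  bus=[BusRd]  L5: P0=E P1=I P2=I P3=I  mem[L5]=40
2. P1: load  L3  bus=[BusRd]  L3: P0=I P1=E P2=I P3=I  mem[L3]=20
3. P1: store L5 := 10  bus=[BusRdX]  L5: P0=I P1=M P2=I P3=I  mem[L5]=40
4. P2: store L5 := 99  bus=[BusRdX,Flush]  L5: P0=I P1=I P2=M P3=I  mem[L5]=10
5. P0: store L6 := 99  bus=[BusRdX]  L6: P0=M P1=I P2=I P3=I  mem[L6]=60
6. P2: store L5 := 36  bus=[-]  L5: P0=I P1=I P2=M P3=I  mem[L5]=10
7. P2: store L6 := 79  bus=[BusRdX,Flush]  L6: P0=I P1=I P2=M P3=I  mem[L6]=99
8. P2: store L4 := 58  bus=[BusRdX]  L4: P0=I P1=I P2=M P3=I  mem[L4]=60
9. P0: store L6 := 97  bus=[BusRdX,Flush]  L6: P0=M P1=I P2=I P3=I  mem[L6]=79
10. P2: load  L6  bus=[BusRd,Flush]  L6: P0=S P1=I P2=S P3=I  mem[L6]=97
11. P0: store L6 := 59  bus=[BusUpgr]  L6: P0=M P1=I P2=I P3=I  mem[L6]=97
12. P2: load  L6  bus=[BusRd,Flush]  L6: P0=S P1=I P2=S P3=I  mem[L6]=59
13. P0: load  L6  bus=[-]  L6: P0=S P1=I P2=S P3=I  mem[L6]=59
14. P0: load  L0  bus=[BusRd]  L0: P0=E P1=I P2=I P3=I  mem[L0]=0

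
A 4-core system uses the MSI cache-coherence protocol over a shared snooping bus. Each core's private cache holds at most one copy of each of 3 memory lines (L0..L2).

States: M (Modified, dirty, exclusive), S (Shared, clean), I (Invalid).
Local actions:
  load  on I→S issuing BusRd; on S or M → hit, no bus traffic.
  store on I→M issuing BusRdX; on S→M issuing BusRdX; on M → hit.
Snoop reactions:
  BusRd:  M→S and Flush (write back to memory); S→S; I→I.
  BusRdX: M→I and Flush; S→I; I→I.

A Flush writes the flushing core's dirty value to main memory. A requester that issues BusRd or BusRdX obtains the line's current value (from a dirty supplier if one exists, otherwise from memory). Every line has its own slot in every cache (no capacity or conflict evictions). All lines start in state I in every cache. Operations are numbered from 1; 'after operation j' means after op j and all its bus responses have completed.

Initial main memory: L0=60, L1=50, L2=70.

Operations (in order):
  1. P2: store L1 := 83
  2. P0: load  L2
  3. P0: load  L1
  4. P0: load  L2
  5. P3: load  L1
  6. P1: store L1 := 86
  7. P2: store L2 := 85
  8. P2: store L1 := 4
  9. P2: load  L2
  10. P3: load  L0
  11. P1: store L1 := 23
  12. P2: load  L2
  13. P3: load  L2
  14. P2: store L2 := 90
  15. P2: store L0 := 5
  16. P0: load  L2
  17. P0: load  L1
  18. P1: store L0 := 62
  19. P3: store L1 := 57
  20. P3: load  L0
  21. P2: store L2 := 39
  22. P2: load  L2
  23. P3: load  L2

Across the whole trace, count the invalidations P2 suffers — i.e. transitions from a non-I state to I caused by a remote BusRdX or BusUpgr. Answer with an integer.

  op1 P2: store L1 := 83 → I/I/M/I on L1; bus BusRdX; mem=50
  op2 P0: load  L2 → S/I/I/I on L2; bus BusRd; mem=70
  op3 P0: load  L1 → S/I/S/I on L1; bus BusRd Flush; mem=83
  op4 P0: load  L2 → S/I/I/I on L2; bus (none); mem=70
  op5 P3: load  L1 → S/I/S/S on L1; bus BusRd; mem=83
  op6 P1: store L1 := 86 → I/M/I/I on L1; bus BusRdX; mem=83
  op7 P2: store L2 := 85 → I/I/M/I on L2; bus BusRdX; mem=70
  op8 P2: store L1 := 4 → I/I/M/I on L1; bus BusRdX Flush; mem=86
  op9 P2: load  L2 → I/I/M/I on L2; bus (none); mem=70
  op10 P3: load  L0 → I/I/I/S on L0; bus BusRd; mem=60
  op11 P1: store L1 := 23 → I/M/I/I on L1; bus BusRdX Flush; mem=4
  op12 P2: load  L2 → I/I/M/I on L2; bus (none); mem=70
  op13 P3: load  L2 → I/I/S/S on L2; bus BusRd Flush; mem=85
  op14 P2: store L2 := 90 → I/I/M/I on L2; bus BusRdX; mem=85
  op15 P2: store L0 := 5 → I/I/M/I on L0; bus BusRdX; mem=60
  op16 P0: load  L2 → S/I/S/I on L2; bus BusRd Flush; mem=90
  op17 P0: load  L1 → S/S/I/I on L1; bus BusRd Flush; mem=23
  op18 P1: store L0 := 62 → I/M/I/I on L0; bus BusRdX Flush; mem=5
  op19 P3: store L1 := 57 → I/I/I/M on L1; bus BusRdX; mem=23
  op20 P3: load  L0 → I/S/I/S on L0; bus BusRd Flush; mem=62
  op21 P2: store L2 := 39 → I/I/M/I on L2; bus BusRdX; mem=90
  op22 P2: load  L2 → I/I/M/I on L2; bus (none); mem=90
  op23 P3: load  L2 → I/I/S/S on L2; bus BusRd Flush; mem=39

invalidations = 3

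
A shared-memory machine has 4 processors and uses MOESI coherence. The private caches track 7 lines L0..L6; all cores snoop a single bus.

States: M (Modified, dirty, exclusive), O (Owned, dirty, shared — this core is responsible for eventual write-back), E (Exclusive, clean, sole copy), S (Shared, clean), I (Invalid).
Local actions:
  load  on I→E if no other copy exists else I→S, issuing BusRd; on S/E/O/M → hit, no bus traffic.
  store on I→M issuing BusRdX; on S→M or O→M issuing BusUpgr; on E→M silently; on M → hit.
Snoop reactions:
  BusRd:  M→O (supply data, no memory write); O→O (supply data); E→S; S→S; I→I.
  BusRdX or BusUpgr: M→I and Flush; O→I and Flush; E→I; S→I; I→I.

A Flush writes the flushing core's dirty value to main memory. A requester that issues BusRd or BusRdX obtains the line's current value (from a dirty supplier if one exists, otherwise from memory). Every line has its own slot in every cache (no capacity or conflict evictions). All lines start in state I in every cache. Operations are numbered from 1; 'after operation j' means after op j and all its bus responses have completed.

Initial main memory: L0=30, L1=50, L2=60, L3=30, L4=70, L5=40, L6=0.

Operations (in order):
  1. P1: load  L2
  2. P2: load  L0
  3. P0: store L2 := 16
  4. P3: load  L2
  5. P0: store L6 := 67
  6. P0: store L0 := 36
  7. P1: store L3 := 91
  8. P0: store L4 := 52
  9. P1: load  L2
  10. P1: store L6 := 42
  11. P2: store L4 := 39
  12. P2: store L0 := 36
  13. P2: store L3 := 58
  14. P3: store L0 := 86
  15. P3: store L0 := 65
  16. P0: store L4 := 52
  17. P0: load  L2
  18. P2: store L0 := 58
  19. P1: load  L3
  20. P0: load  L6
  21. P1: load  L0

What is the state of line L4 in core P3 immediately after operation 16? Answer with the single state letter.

[1] P1: load  L2 | P0:I, P1:E(60), P2:I, P3:I | bus: BusRd
[2] P2: load  L0 | P0:I, P1:I, P2:E(30), P3:I | bus: BusRd
[3] P0: store L2 := 16 | P0:M(16), P1:I, P2:I, P3:I | bus: BusRdX
[4] P3: load  L2 | P0:O(16), P1:I, P2:I, P3:S(16) | bus: BusRd
[5] P0: store L6 := 67 | P0:M(67), P1:I, P2:I, P3:I | bus: BusRdX
[6] P0: store L0 := 36 | P0:M(36), P1:I, P2:I, P3:I | bus: BusRdX
[7] P1: store L3 := 91 | P0:I, P1:M(91), P2:I, P3:I | bus: BusRdX
[8] P0: store L4 := 52 | P0:M(52), P1:I, P2:I, P3:I | bus: BusRdX
[9] P1: load  L2 | P0:O(16), P1:S(16), P2:I, P3:S(16) | bus: BusRd
[10] P1: store L6 := 42 | P0:I, P1:M(42), P2:I, P3:I | bus: BusRdX,Flush
[11] P2: store L4 := 39 | P0:I, P1:I, P2:M(39), P3:I | bus: BusRdX,Flush
[12] P2: store L0 := 36 | P0:I, P1:I, P2:M(36), P3:I | bus: BusRdX,Flush
[13] P2: store L3 := 58 | P0:I, P1:I, P2:M(58), P3:I | bus: BusRdX,Flush
[14] P3: store L0 := 86 | P0:I, P1:I, P2:I, P3:M(86) | bus: BusRdX,Flush
[15] P3: store L0 := 65 | P0:I, P1:I, P2:I, P3:M(65) | bus: none
[16] P0: store L4 := 52 | P0:M(52), P1:I, P2:I, P3:I | bus: BusRdX,Flush
[17] P0: load  L2 | P0:O(16), P1:S(16), P2:I, P3:S(16) | bus: none
[18] P2: store L0 := 58 | P0:I, P1:I, P2:M(58), P3:I | bus: BusRdX,Flush
[19] P1: load  L3 | P0:I, P1:S(58), P2:O(58), P3:I | bus: BusRd
[20] P0: load  L6 | P0:S(42), P1:O(42), P2:I, P3:I | bus: BusRd
[21] P1: load  L0 | P0:I, P1:S(58), P2:O(58), P3:I | bus: BusRd

state = I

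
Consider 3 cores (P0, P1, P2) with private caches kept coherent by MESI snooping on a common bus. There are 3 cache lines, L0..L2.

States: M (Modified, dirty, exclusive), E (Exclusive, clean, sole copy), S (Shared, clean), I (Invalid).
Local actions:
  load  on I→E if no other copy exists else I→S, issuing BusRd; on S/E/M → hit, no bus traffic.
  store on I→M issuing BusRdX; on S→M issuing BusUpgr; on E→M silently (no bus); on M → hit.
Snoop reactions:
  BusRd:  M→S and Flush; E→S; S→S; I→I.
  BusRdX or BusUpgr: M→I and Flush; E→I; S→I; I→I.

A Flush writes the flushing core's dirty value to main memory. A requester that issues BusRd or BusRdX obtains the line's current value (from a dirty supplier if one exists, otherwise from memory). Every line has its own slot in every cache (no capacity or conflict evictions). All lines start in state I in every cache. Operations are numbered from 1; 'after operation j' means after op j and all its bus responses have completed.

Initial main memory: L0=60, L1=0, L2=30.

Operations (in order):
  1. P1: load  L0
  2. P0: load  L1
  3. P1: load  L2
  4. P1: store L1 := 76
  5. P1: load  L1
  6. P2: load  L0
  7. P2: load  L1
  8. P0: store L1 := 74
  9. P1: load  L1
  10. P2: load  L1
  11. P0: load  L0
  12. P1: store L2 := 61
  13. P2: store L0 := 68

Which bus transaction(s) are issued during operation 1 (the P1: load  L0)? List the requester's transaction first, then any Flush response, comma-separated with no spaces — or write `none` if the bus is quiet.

bus = BusRd

1. P1: load  L0  bus=[BusRd]  L0: P0=I P1=E P2=I  mem[L0]=60
2. P0: load  L1  bus=[BusRd]  L1: P0=E P1=I P2=I  mem[L1]=0
3. P1: load  L2  bus=[BusRd]  L2: P0=I P1=E P2=I  mem[L2]=30
4. P1: store L1 := 76  bus=[BusRdX]  L1: P0=I P1=M P2=I  mem[L1]=0
5. P1: load  L1  bus=[-]  L1: P0=I P1=M P2=I  mem[L1]=0
6. P2: load  L0  bus=[BusRd]  L0: P0=I P1=S P2=S  mem[L0]=60
7. P2: load  L1  bus=[BusRd,Flush]  L1: P0=I P1=S P2=S  mem[L1]=76
8. P0: store L1 := 74  bus=[BusRdX]  L1: P0=M P1=I P2=I  mem[L1]=76
9. P1: load  L1  bus=[BusRd,Flush]  L1: P0=S P1=S P2=I  mem[L1]=74
10. P2: load  L1  bus=[BusRd]  L1: P0=S P1=S P2=S  mem[L1]=74
11. P0: load  L0  bus=[BusRd]  L0: P0=S P1=S P2=S  mem[L0]=60
12. P1: store L2 := 61  bus=[-]  L2: P0=I P1=M P2=I  mem[L2]=30
13. P2: store L0 := 68  bus=[BusUpgr]  L0: P0=I P1=I P2=M  mem[L0]=60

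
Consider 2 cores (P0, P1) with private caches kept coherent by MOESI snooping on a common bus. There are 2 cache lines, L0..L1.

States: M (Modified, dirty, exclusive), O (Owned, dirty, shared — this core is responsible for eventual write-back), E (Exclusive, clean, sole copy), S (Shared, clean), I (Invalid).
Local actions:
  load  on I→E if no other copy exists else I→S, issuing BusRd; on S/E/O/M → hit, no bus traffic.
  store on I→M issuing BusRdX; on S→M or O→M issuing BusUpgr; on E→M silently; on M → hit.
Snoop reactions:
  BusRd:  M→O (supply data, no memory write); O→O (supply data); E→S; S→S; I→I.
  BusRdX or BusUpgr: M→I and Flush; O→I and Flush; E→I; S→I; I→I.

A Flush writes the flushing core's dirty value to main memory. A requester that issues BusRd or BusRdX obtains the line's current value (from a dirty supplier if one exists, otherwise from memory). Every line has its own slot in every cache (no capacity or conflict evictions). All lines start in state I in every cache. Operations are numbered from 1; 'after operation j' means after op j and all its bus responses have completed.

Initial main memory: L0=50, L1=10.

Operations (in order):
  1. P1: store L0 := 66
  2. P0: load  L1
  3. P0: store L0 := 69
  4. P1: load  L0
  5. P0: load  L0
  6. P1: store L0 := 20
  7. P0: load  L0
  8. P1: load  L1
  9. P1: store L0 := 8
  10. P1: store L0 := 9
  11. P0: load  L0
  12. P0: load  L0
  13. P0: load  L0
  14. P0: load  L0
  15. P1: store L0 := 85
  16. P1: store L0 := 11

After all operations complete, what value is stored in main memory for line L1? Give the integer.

memory[L1] = 10

1. P1: store L0 := 66  bus=[BusRdX]  L0: P0=I P1=M  mem[L0]=50
2. P0: load  L1  bus=[BusRd]  L1: P0=E P1=I  mem[L1]=10
3. P0: store L0 := 69  bus=[BusRdX,Flush]  L0: P0=M P1=I  mem[L0]=66
4. P1: load  L0  bus=[BusRd]  L0: P0=O P1=S  mem[L0]=66
5. P0: load  L0  bus=[-]  L0: P0=O P1=S  mem[L0]=66
6. P1: store L0 := 20  bus=[BusUpgr,Flush]  L0: P0=I P1=M  mem[L0]=69
7. P0: load  L0  bus=[BusRd]  L0: P0=S P1=O  mem[L0]=69
8. P1: load  L1  bus=[BusRd]  L1: P0=S P1=S  mem[L1]=10
9. P1: store L0 := 8  bus=[BusUpgr]  L0: P0=I P1=M  mem[L0]=69
10. P1: store L0 := 9  bus=[-]  L0: P0=I P1=M  mem[L0]=69
11. P0: load  L0  bus=[BusRd]  L0: P0=S P1=O  mem[L0]=69
12. P0: load  L0  bus=[-]  L0: P0=S P1=O  mem[L0]=69
13. P0: load  L0  bus=[-]  L0: P0=S P1=O  mem[L0]=69
14. P0: load  L0  bus=[-]  L0: P0=S P1=O  mem[L0]=69
15. P1: store L0 := 85  bus=[BusUpgr]  L0: P0=I P1=M  mem[L0]=69
16. P1: store L0 := 11  bus=[-]  L0: P0=I P1=M  mem[L0]=69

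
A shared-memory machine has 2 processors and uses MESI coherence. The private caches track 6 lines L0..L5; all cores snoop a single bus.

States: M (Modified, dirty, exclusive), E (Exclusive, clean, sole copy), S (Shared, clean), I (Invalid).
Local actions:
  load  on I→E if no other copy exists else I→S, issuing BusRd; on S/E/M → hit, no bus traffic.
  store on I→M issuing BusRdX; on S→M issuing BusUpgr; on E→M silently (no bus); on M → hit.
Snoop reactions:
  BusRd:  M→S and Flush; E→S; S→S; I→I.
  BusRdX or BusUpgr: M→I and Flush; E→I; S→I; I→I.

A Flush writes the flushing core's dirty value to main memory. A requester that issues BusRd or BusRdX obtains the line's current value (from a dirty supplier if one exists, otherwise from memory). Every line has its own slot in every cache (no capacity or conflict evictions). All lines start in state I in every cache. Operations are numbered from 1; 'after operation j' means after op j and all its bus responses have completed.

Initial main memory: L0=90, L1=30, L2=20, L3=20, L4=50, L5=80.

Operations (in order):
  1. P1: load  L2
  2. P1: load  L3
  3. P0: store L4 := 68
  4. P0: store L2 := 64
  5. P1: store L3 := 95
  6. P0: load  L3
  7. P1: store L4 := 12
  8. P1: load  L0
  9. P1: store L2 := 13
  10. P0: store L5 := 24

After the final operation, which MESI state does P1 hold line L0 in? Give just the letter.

[1] P1: load  L2 | P0:I, P1:E(20) | bus: BusRd
[2] P1: load  L3 | P0:I, P1:E(20) | bus: BusRd
[3] P0: store L4 := 68 | P0:M(68), P1:I | bus: BusRdX
[4] P0: store L2 := 64 | P0:M(64), P1:I | bus: BusRdX
[5] P1: store L3 := 95 | P0:I, P1:M(95) | bus: none
[6] P0: load  L3 | P0:S(95), P1:S(95) | bus: BusRd,Flush
[7] P1: store L4 := 12 | P0:I, P1:M(12) | bus: BusRdX,Flush
[8] P1: load  L0 | P0:I, P1:E(90) | bus: BusRd
[9] P1: store L2 := 13 | P0:I, P1:M(13) | bus: BusRdX,Flush
[10] P0: store L5 := 24 | P0:M(24), P1:I | bus: BusRdX

state = E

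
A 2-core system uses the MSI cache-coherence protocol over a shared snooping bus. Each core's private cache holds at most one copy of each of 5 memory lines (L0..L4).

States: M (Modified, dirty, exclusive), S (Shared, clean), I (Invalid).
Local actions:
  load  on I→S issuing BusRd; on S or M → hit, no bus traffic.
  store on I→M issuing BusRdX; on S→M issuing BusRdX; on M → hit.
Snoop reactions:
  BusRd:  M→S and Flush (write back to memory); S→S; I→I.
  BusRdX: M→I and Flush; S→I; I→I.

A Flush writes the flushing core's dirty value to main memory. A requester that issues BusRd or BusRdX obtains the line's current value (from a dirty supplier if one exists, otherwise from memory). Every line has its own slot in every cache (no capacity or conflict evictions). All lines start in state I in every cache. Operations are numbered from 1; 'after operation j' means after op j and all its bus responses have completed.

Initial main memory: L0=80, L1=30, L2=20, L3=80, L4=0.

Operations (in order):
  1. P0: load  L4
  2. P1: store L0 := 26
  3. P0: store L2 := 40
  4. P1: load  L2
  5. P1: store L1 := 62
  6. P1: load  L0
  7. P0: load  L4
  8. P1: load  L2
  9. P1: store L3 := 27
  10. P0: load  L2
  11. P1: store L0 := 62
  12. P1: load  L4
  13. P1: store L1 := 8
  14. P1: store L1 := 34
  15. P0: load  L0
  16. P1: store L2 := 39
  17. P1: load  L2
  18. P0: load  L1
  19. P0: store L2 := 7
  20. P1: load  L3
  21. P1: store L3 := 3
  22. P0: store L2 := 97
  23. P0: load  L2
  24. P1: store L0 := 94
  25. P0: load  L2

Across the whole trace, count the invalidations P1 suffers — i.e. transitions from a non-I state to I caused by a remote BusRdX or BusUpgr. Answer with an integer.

invalidations = 1

[1] P0: load  L4 | P0:S(0), P1:I | bus: BusRd
[2] P1: store L0 := 26 | P0:I, P1:M(26) | bus: BusRdX
[3] P0: store L2 := 40 | P0:M(40), P1:I | bus: BusRdX
[4] P1: load  L2 | P0:S(40), P1:S(40) | bus: BusRd,Flush
[5] P1: store L1 := 62 | P0:I, P1:M(62) | bus: BusRdX
[6] P1: load  L0 | P0:I, P1:M(26) | bus: none
[7] P0: load  L4 | P0:S(0), P1:I | bus: none
[8] P1: load  L2 | P0:S(40), P1:S(40) | bus: none
[9] P1: store L3 := 27 | P0:I, P1:M(27) | bus: BusRdX
[10] P0: load  L2 | P0:S(40), P1:S(40) | bus: none
[11] P1: store L0 := 62 | P0:I, P1:M(62) | bus: none
[12] P1: load  L4 | P0:S(0), P1:S(0) | bus: BusRd
[13] P1: store L1 := 8 | P0:I, P1:M(8) | bus: none
[14] P1: store L1 := 34 | P0:I, P1:M(34) | bus: none
[15] P0: load  L0 | P0:S(62), P1:S(62) | bus: BusRd,Flush
[16] P1: store L2 := 39 | P0:I, P1:M(39) | bus: BusRdX
[17] P1: load  L2 | P0:I, P1:M(39) | bus: none
[18] P0: load  L1 | P0:S(34), P1:S(34) | bus: BusRd,Flush
[19] P0: store L2 := 7 | P0:M(7), P1:I | bus: BusRdX,Flush
[20] P1: load  L3 | P0:I, P1:M(27) | bus: none
[21] P1: store L3 := 3 | P0:I, P1:M(3) | bus: none
[22] P0: store L2 := 97 | P0:M(97), P1:I | bus: none
[23] P0: load  L2 | P0:M(97), P1:I | bus: none
[24] P1: store L0 := 94 | P0:I, P1:M(94) | bus: BusRdX
[25] P0: load  L2 | P0:M(97), P1:I | bus: none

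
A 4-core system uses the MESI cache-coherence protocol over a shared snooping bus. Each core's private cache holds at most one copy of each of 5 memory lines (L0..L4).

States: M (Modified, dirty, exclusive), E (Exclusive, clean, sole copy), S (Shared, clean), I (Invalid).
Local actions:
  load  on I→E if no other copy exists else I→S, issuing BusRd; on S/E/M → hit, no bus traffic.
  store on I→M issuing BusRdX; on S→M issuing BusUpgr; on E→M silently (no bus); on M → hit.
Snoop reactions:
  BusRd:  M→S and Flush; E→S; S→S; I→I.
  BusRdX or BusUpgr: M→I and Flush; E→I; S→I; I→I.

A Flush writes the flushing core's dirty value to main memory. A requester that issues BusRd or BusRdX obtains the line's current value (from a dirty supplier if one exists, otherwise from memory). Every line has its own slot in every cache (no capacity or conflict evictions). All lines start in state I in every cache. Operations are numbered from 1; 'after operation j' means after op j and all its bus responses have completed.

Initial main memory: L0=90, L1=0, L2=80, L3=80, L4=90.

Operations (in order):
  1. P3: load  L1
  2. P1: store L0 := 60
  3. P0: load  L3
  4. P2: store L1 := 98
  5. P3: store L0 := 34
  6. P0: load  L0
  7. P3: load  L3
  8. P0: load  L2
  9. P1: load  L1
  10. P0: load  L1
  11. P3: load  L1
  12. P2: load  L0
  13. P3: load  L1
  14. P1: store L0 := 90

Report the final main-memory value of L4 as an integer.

memory[L4] = 90

[1] P3: load  L1 | P0:I, P1:I, P2:I, P3:E(0) | bus: BusRd
[2] P1: store L0 := 60 | P0:I, P1:M(60), P2:I, P3:I | bus: BusRdX
[3] P0: load  L3 | P0:E(80), P1:I, P2:I, P3:I | bus: BusRd
[4] P2: store L1 := 98 | P0:I, P1:I, P2:M(98), P3:I | bus: BusRdX
[5] P3: store L0 := 34 | P0:I, P1:I, P2:I, P3:M(34) | bus: BusRdX,Flush
[6] P0: load  L0 | P0:S(34), P1:I, P2:I, P3:S(34) | bus: BusRd,Flush
[7] P3: load  L3 | P0:S(80), P1:I, P2:I, P3:S(80) | bus: BusRd
[8] P0: load  L2 | P0:E(80), P1:I, P2:I, P3:I | bus: BusRd
[9] P1: load  L1 | P0:I, P1:S(98), P2:S(98), P3:I | bus: BusRd,Flush
[10] P0: load  L1 | P0:S(98), P1:S(98), P2:S(98), P3:I | bus: BusRd
[11] P3: load  L1 | P0:S(98), P1:S(98), P2:S(98), P3:S(98) | bus: BusRd
[12] P2: load  L0 | P0:S(34), P1:I, P2:S(34), P3:S(34) | bus: BusRd
[13] P3: load  L1 | P0:S(98), P1:S(98), P2:S(98), P3:S(98) | bus: none
[14] P1: store L0 := 90 | P0:I, P1:M(90), P2:I, P3:I | bus: BusRdX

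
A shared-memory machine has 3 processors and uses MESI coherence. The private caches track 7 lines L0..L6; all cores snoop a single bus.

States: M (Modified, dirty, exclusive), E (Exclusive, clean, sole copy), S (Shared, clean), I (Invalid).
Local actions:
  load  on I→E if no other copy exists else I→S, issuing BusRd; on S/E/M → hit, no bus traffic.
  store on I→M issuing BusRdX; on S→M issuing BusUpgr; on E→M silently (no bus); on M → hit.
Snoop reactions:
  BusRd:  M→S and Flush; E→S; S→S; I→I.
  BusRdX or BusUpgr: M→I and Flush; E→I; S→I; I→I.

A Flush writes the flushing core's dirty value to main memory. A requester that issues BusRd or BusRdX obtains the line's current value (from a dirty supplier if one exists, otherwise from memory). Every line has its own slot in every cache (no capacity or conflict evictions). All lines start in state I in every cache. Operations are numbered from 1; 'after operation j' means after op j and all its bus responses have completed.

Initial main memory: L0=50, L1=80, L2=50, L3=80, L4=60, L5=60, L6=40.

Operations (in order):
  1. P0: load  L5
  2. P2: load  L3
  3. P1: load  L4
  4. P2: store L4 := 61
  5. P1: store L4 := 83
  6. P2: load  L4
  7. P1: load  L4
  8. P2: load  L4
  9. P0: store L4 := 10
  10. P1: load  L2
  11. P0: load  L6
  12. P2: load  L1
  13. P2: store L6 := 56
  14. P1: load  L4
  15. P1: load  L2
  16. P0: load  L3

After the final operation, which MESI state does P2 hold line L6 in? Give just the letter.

[1] P0: load  L5 | P0:E(60), P1:I, P2:I | bus: BusRd
[2] P2: load  L3 | P0:I, P1:I, P2:E(80) | bus: BusRd
[3] P1: load  L4 | P0:I, P1:E(60), P2:I | bus: BusRd
[4] P2: store L4 := 61 | P0:I, P1:I, P2:M(61) | bus: BusRdX
[5] P1: store L4 := 83 | P0:I, P1:M(83), P2:I | bus: BusRdX,Flush
[6] P2: load  L4 | P0:I, P1:S(83), P2:S(83) | bus: BusRd,Flush
[7] P1: load  L4 | P0:I, P1:S(83), P2:S(83) | bus: none
[8] P2: load  L4 | P0:I, P1:S(83), P2:S(83) | bus: none
[9] P0: store L4 := 10 | P0:M(10), P1:I, P2:I | bus: BusRdX
[10] P1: load  L2 | P0:I, P1:E(50), P2:I | bus: BusRd
[11] P0: load  L6 | P0:E(40), P1:I, P2:I | bus: BusRd
[12] P2: load  L1 | P0:I, P1:I, P2:E(80) | bus: BusRd
[13] P2: store L6 := 56 | P0:I, P1:I, P2:M(56) | bus: BusRdX
[14] P1: load  L4 | P0:S(10), P1:S(10), P2:I | bus: BusRd,Flush
[15] P1: load  L2 | P0:I, P1:E(50), P2:I | bus: none
[16] P0: load  L3 | P0:S(80), P1:I, P2:S(80) | bus: BusRd

state = M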